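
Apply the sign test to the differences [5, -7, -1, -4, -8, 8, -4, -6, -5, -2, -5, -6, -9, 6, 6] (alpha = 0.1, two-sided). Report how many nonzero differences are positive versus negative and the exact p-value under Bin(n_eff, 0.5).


Step 1: Discard zero differences. Original n = 15; n_eff = number of nonzero differences = 15.
Nonzero differences (with sign): +5, -7, -1, -4, -8, +8, -4, -6, -5, -2, -5, -6, -9, +6, +6
Step 2: Count signs: positive = 4, negative = 11.
Step 3: Under H0: P(positive) = 0.5, so the number of positives S ~ Bin(15, 0.5).
Step 4: Two-sided exact p-value = sum of Bin(15,0.5) probabilities at or below the observed probability = 0.118469.
Step 5: alpha = 0.1. fail to reject H0.

n_eff = 15, pos = 4, neg = 11, p = 0.118469, fail to reject H0.


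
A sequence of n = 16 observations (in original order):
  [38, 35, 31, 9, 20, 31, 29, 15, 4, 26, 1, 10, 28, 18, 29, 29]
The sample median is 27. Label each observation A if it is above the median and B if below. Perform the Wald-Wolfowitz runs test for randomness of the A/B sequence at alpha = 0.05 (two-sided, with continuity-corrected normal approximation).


Step 1: Compute median = 27; label A = above, B = below.
Labels in order: AAABBAABBBBBABAA  (n_A = 8, n_B = 8)
Step 2: Count runs R = 7.
Step 3: Under H0 (random ordering), E[R] = 2*n_A*n_B/(n_A+n_B) + 1 = 2*8*8/16 + 1 = 9.0000.
        Var[R] = 2*n_A*n_B*(2*n_A*n_B - n_A - n_B) / ((n_A+n_B)^2 * (n_A+n_B-1)) = 14336/3840 = 3.7333.
        SD[R] = 1.9322.
Step 4: Continuity-corrected z = (R + 0.5 - E[R]) / SD[R] = (7 + 0.5 - 9.0000) / 1.9322 = -0.7763.
Step 5: Two-sided p-value via normal approximation = 2*(1 - Phi(|z|)) = 0.437558.
Step 6: alpha = 0.05. fail to reject H0.

R = 7, z = -0.7763, p = 0.437558, fail to reject H0.


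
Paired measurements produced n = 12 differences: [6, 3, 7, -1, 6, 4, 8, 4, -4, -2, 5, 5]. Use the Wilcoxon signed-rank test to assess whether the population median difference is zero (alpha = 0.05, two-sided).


Step 1: Drop any zero differences (none here) and take |d_i|.
|d| = [6, 3, 7, 1, 6, 4, 8, 4, 4, 2, 5, 5]
Step 2: Midrank |d_i| (ties get averaged ranks).
ranks: |6|->9.5, |3|->3, |7|->11, |1|->1, |6|->9.5, |4|->5, |8|->12, |4|->5, |4|->5, |2|->2, |5|->7.5, |5|->7.5
Step 3: Attach original signs; sum ranks with positive sign and with negative sign.
W+ = 9.5 + 3 + 11 + 9.5 + 5 + 12 + 5 + 7.5 + 7.5 = 70
W- = 1 + 5 + 2 = 8
(Check: W+ + W- = 78 should equal n(n+1)/2 = 78.)
Step 4: Test statistic W = min(W+, W-) = 8.
Step 5: Ties in |d|, so use the tie-corrected normal approximation.
        E[W] = n(n+1)/4 = 12*13/4 = 39.
        Tie groups: |d|=4 (t=3), |d|=5 (t=2), |d|=6 (t=2); sum(t^3 - t) = 36.
        Var[W] = n(n+1)(2n+1)/24 - sum(t^3-t)/48 = 3900/24 - 36/48 = 161.75.
        z = (W - E[W]) / sqrt(Var[W]) = (8 - 39) / 12.7181 = -2.4375.
        Two-sided p = 2*Phi(z) = 0.014790.
Step 6: alpha = 0.05. reject H0.

W+ = 70, W- = 8, W = min = 8, p = 0.014790, reject H0.


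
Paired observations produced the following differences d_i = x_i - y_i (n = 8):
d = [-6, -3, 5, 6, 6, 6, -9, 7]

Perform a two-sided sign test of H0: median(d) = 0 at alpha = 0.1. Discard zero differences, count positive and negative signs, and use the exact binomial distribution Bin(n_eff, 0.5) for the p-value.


Step 1: Discard zero differences. Original n = 8; n_eff = number of nonzero differences = 8.
Nonzero differences (with sign): -6, -3, +5, +6, +6, +6, -9, +7
Step 2: Count signs: positive = 5, negative = 3.
Step 3: Under H0: P(positive) = 0.5, so the number of positives S ~ Bin(8, 0.5).
Step 4: Two-sided exact p-value = sum of Bin(8,0.5) probabilities at or below the observed probability = 0.726562.
Step 5: alpha = 0.1. fail to reject H0.

n_eff = 8, pos = 5, neg = 3, p = 0.726562, fail to reject H0.


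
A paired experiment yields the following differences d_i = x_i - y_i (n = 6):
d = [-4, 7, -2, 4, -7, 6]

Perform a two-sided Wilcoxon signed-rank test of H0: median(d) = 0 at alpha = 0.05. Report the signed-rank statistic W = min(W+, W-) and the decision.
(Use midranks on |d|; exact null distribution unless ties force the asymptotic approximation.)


Step 1: Drop any zero differences (none here) and take |d_i|.
|d| = [4, 7, 2, 4, 7, 6]
Step 2: Midrank |d_i| (ties get averaged ranks).
ranks: |4|->2.5, |7|->5.5, |2|->1, |4|->2.5, |7|->5.5, |6|->4
Step 3: Attach original signs; sum ranks with positive sign and with negative sign.
W+ = 5.5 + 2.5 + 4 = 12
W- = 2.5 + 1 + 5.5 = 9
(Check: W+ + W- = 21 should equal n(n+1)/2 = 21.)
Step 4: Test statistic W = min(W+, W-) = 9.
Step 5: Ties in |d|, so use the tie-corrected normal approximation.
        E[W] = n(n+1)/4 = 6*7/4 = 10.5.
        Tie groups: |d|=4 (t=2), |d|=7 (t=2); sum(t^3 - t) = 12.
        Var[W] = n(n+1)(2n+1)/24 - sum(t^3-t)/48 = 546/24 - 12/48 = 22.5.
        z = (W - E[W]) / sqrt(Var[W]) = (9 - 10.5) / 4.7434 = -0.3162.
        Two-sided p = 2*Phi(z) = 0.751830.
Step 6: alpha = 0.05. fail to reject H0.

W+ = 12, W- = 9, W = min = 9, p = 0.751830, fail to reject H0.


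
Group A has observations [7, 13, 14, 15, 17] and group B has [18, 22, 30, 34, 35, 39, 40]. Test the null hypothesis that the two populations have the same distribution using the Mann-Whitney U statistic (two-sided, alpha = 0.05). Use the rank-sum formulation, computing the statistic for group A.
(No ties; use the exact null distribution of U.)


Step 1: Combine and sort all 12 observations; assign midranks.
sorted (value, group): (7,X), (13,X), (14,X), (15,X), (17,X), (18,Y), (22,Y), (30,Y), (34,Y), (35,Y), (39,Y), (40,Y)
ranks: 7->1, 13->2, 14->3, 15->4, 17->5, 18->6, 22->7, 30->8, 34->9, 35->10, 39->11, 40->12
Step 2: Rank sum for X: R1 = 1 + 2 + 3 + 4 + 5 = 15.
Step 3: U_X = R1 - n1(n1+1)/2 = 15 - 5*6/2 = 15 - 15 = 0.
       U_Y = n1*n2 - U_X = 35 - 0 = 35.
Step 4: No ties, so the exact null distribution of U (based on enumerating the C(12,5) = 792 equally likely rank assignments) gives the two-sided p-value.
Step 5: p-value = 0.002525; compare to alpha = 0.05. reject H0.

U_X = 0, p = 0.002525, reject H0 at alpha = 0.05.


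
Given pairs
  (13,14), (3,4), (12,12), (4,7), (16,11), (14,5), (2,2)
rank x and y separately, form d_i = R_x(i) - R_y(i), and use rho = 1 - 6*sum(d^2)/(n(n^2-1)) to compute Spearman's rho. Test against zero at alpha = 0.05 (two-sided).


Step 1: Rank x and y separately (midranks; no ties here).
rank(x): 13->5, 3->2, 12->4, 4->3, 16->7, 14->6, 2->1
rank(y): 14->7, 4->2, 12->6, 7->4, 11->5, 5->3, 2->1
Step 2: d_i = R_x(i) - R_y(i); compute d_i^2.
  (5-7)^2=4, (2-2)^2=0, (4-6)^2=4, (3-4)^2=1, (7-5)^2=4, (6-3)^2=9, (1-1)^2=0
sum(d^2) = 22.
Step 3: rho = 1 - 6*22 / (7*(7^2 - 1)) = 1 - 132/336 = 0.607143.
Step 4: Under H0, t = rho * sqrt((n-2)/(1-rho^2)) = 1.7086 ~ t(5).
Step 5: Two-sided p-value from the t-distribution with 5 df = 0.148231.
Step 6: alpha = 0.05. fail to reject H0.

rho = 0.6071, p = 0.148231, fail to reject H0 at alpha = 0.05.


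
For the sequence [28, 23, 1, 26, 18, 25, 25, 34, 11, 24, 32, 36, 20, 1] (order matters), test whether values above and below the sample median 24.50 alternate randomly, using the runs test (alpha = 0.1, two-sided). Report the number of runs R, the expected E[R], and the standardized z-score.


Step 1: Compute median = 24.50; label A = above, B = below.
Labels in order: ABBABAAABBAABB  (n_A = 7, n_B = 7)
Step 2: Count runs R = 8.
Step 3: Under H0 (random ordering), E[R] = 2*n_A*n_B/(n_A+n_B) + 1 = 2*7*7/14 + 1 = 8.0000.
        Var[R] = 2*n_A*n_B*(2*n_A*n_B - n_A - n_B) / ((n_A+n_B)^2 * (n_A+n_B-1)) = 8232/2548 = 3.2308.
        SD[R] = 1.7974.
Step 4: R = E[R], so z = 0 with no continuity correction.
Step 5: Two-sided p-value via normal approximation = 2*(1 - Phi(|z|)) = 1.000000.
Step 6: alpha = 0.1. fail to reject H0.

R = 8, z = 0.0000, p = 1.000000, fail to reject H0.


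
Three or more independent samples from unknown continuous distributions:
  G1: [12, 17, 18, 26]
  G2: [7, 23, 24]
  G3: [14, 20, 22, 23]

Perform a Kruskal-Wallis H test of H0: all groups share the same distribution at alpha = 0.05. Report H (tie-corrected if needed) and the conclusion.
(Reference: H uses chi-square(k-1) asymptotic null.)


Step 1: Combine all N = 11 observations and assign midranks.
sorted (value, group, rank): (7,G2,1), (12,G1,2), (14,G3,3), (17,G1,4), (18,G1,5), (20,G3,6), (22,G3,7), (23,G2,8.5), (23,G3,8.5), (24,G2,10), (26,G1,11)
Step 2: Sum ranks within each group.
R_1 = 22 (n_1 = 4)
R_2 = 19.5 (n_2 = 3)
R_3 = 24.5 (n_3 = 4)
Step 3: H = 12/(N(N+1)) * sum(R_i^2/n_i) - 3(N+1)
     = 12/(11*12) * (22^2/4 + 19.5^2/3 + 24.5^2/4) - 3*12
     = 0.090909 * 397.812 - 36
     = 0.164773.
Step 4: Ties present; correction factor C = 1 - 6/(11^3 - 11) = 0.995455. Corrected H = 0.164773 / 0.995455 = 0.165525.
Step 5: Under H0, H ~ chi^2(2); p-value = 0.920570.
Step 6: alpha = 0.05. fail to reject H0.

H = 0.1655, df = 2, p = 0.920570, fail to reject H0.


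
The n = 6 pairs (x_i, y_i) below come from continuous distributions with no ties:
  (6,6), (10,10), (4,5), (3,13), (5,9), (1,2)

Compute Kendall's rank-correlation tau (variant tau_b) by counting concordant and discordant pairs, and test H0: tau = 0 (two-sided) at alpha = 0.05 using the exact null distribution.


Step 1: Enumerate the 15 unordered pairs (i,j) with i<j and classify each by sign(x_j-x_i) * sign(y_j-y_i).
  (1,2):dx=+4,dy=+4->C; (1,3):dx=-2,dy=-1->C; (1,4):dx=-3,dy=+7->D; (1,5):dx=-1,dy=+3->D
  (1,6):dx=-5,dy=-4->C; (2,3):dx=-6,dy=-5->C; (2,4):dx=-7,dy=+3->D; (2,5):dx=-5,dy=-1->C
  (2,6):dx=-9,dy=-8->C; (3,4):dx=-1,dy=+8->D; (3,5):dx=+1,dy=+4->C; (3,6):dx=-3,dy=-3->C
  (4,5):dx=+2,dy=-4->D; (4,6):dx=-2,dy=-11->C; (5,6):dx=-4,dy=-7->C
Step 2: C = 10, D = 5, total pairs = 15.
Step 3: tau = (C - D)/(n(n-1)/2) = (10 - 5)/15 = 0.333333.
Step 4: Exact two-sided p-value (enumerate n! = 720 permutations of y under H0): p = 0.469444.
Step 5: alpha = 0.05. fail to reject H0.

tau_b = 0.3333 (C=10, D=5), p = 0.469444, fail to reject H0.


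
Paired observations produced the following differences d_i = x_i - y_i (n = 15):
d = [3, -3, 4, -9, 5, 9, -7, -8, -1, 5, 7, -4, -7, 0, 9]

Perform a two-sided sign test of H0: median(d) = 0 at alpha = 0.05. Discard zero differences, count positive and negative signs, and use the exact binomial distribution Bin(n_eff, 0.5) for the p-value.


Step 1: Discard zero differences. Original n = 15; n_eff = number of nonzero differences = 14.
Nonzero differences (with sign): +3, -3, +4, -9, +5, +9, -7, -8, -1, +5, +7, -4, -7, +9
Step 2: Count signs: positive = 7, negative = 7.
Step 3: Under H0: P(positive) = 0.5, so the number of positives S ~ Bin(14, 0.5).
Step 4: Two-sided exact p-value = sum of Bin(14,0.5) probabilities at or below the observed probability = 1.000000.
Step 5: alpha = 0.05. fail to reject H0.

n_eff = 14, pos = 7, neg = 7, p = 1.000000, fail to reject H0.


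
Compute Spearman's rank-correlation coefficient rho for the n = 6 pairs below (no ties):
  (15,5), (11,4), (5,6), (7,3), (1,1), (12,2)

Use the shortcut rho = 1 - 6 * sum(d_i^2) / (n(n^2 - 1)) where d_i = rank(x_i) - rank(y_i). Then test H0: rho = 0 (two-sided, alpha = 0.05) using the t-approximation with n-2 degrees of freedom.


Step 1: Rank x and y separately (midranks; no ties here).
rank(x): 15->6, 11->4, 5->2, 7->3, 1->1, 12->5
rank(y): 5->5, 4->4, 6->6, 3->3, 1->1, 2->2
Step 2: d_i = R_x(i) - R_y(i); compute d_i^2.
  (6-5)^2=1, (4-4)^2=0, (2-6)^2=16, (3-3)^2=0, (1-1)^2=0, (5-2)^2=9
sum(d^2) = 26.
Step 3: rho = 1 - 6*26 / (6*(6^2 - 1)) = 1 - 156/210 = 0.257143.
Step 4: Under H0, t = rho * sqrt((n-2)/(1-rho^2)) = 0.5322 ~ t(4).
Step 5: Two-sided p-value from the t-distribution with 4 df = 0.622787.
Step 6: alpha = 0.05. fail to reject H0.

rho = 0.2571, p = 0.622787, fail to reject H0 at alpha = 0.05.


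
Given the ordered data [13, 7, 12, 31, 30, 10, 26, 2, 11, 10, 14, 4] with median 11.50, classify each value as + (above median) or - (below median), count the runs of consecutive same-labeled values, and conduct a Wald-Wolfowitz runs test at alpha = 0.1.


Step 1: Compute median = 11.50; label A = above, B = below.
Labels in order: ABAAABABBBAB  (n_A = 6, n_B = 6)
Step 2: Count runs R = 8.
Step 3: Under H0 (random ordering), E[R] = 2*n_A*n_B/(n_A+n_B) + 1 = 2*6*6/12 + 1 = 7.0000.
        Var[R] = 2*n_A*n_B*(2*n_A*n_B - n_A - n_B) / ((n_A+n_B)^2 * (n_A+n_B-1)) = 4320/1584 = 2.7273.
        SD[R] = 1.6514.
Step 4: Continuity-corrected z = (R - 0.5 - E[R]) / SD[R] = (8 - 0.5 - 7.0000) / 1.6514 = 0.3028.
Step 5: Two-sided p-value via normal approximation = 2*(1 - Phi(|z|)) = 0.762069.
Step 6: alpha = 0.1. fail to reject H0.

R = 8, z = 0.3028, p = 0.762069, fail to reject H0.


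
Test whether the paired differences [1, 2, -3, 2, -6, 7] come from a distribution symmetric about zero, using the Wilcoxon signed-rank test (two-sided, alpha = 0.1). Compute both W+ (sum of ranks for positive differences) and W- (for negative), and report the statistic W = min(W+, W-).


Step 1: Drop any zero differences (none here) and take |d_i|.
|d| = [1, 2, 3, 2, 6, 7]
Step 2: Midrank |d_i| (ties get averaged ranks).
ranks: |1|->1, |2|->2.5, |3|->4, |2|->2.5, |6|->5, |7|->6
Step 3: Attach original signs; sum ranks with positive sign and with negative sign.
W+ = 1 + 2.5 + 2.5 + 6 = 12
W- = 4 + 5 = 9
(Check: W+ + W- = 21 should equal n(n+1)/2 = 21.)
Step 4: Test statistic W = min(W+, W-) = 9.
Step 5: Ties in |d|, so use the tie-corrected normal approximation.
        E[W] = n(n+1)/4 = 6*7/4 = 10.5.
        Tie groups: |d|=2 (t=2); sum(t^3 - t) = 6.
        Var[W] = n(n+1)(2n+1)/24 - sum(t^3-t)/48 = 546/24 - 6/48 = 22.625.
        z = (W - E[W]) / sqrt(Var[W]) = (9 - 10.5) / 4.7566 = -0.3154.
        Two-sided p = 2*Phi(z) = 0.752494.
Step 6: alpha = 0.1. fail to reject H0.

W+ = 12, W- = 9, W = min = 9, p = 0.752494, fail to reject H0.


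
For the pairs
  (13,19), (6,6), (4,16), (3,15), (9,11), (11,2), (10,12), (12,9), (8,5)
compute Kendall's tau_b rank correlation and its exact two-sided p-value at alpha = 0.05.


Step 1: Enumerate the 36 unordered pairs (i,j) with i<j and classify each by sign(x_j-x_i) * sign(y_j-y_i).
  (1,2):dx=-7,dy=-13->C; (1,3):dx=-9,dy=-3->C; (1,4):dx=-10,dy=-4->C; (1,5):dx=-4,dy=-8->C
  (1,6):dx=-2,dy=-17->C; (1,7):dx=-3,dy=-7->C; (1,8):dx=-1,dy=-10->C; (1,9):dx=-5,dy=-14->C
  (2,3):dx=-2,dy=+10->D; (2,4):dx=-3,dy=+9->D; (2,5):dx=+3,dy=+5->C; (2,6):dx=+5,dy=-4->D
  (2,7):dx=+4,dy=+6->C; (2,8):dx=+6,dy=+3->C; (2,9):dx=+2,dy=-1->D; (3,4):dx=-1,dy=-1->C
  (3,5):dx=+5,dy=-5->D; (3,6):dx=+7,dy=-14->D; (3,7):dx=+6,dy=-4->D; (3,8):dx=+8,dy=-7->D
  (3,9):dx=+4,dy=-11->D; (4,5):dx=+6,dy=-4->D; (4,6):dx=+8,dy=-13->D; (4,7):dx=+7,dy=-3->D
  (4,8):dx=+9,dy=-6->D; (4,9):dx=+5,dy=-10->D; (5,6):dx=+2,dy=-9->D; (5,7):dx=+1,dy=+1->C
  (5,8):dx=+3,dy=-2->D; (5,9):dx=-1,dy=-6->C; (6,7):dx=-1,dy=+10->D; (6,8):dx=+1,dy=+7->C
  (6,9):dx=-3,dy=+3->D; (7,8):dx=+2,dy=-3->D; (7,9):dx=-2,dy=-7->C; (8,9):dx=-4,dy=-4->C
Step 2: C = 17, D = 19, total pairs = 36.
Step 3: tau = (C - D)/(n(n-1)/2) = (17 - 19)/36 = -0.055556.
Step 4: Exact two-sided p-value (enumerate n! = 362880 permutations of y under H0): p = 0.919455.
Step 5: alpha = 0.05. fail to reject H0.

tau_b = -0.0556 (C=17, D=19), p = 0.919455, fail to reject H0.


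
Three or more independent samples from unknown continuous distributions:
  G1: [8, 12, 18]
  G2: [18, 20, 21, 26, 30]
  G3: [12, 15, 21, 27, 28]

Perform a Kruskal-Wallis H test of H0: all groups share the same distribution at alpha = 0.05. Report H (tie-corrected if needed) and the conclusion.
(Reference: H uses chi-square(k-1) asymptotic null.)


Step 1: Combine all N = 13 observations and assign midranks.
sorted (value, group, rank): (8,G1,1), (12,G1,2.5), (12,G3,2.5), (15,G3,4), (18,G1,5.5), (18,G2,5.5), (20,G2,7), (21,G2,8.5), (21,G3,8.5), (26,G2,10), (27,G3,11), (28,G3,12), (30,G2,13)
Step 2: Sum ranks within each group.
R_1 = 9 (n_1 = 3)
R_2 = 44 (n_2 = 5)
R_3 = 38 (n_3 = 5)
Step 3: H = 12/(N(N+1)) * sum(R_i^2/n_i) - 3(N+1)
     = 12/(13*14) * (9^2/3 + 44^2/5 + 38^2/5) - 3*14
     = 0.065934 * 703 - 42
     = 4.351648.
Step 4: Ties present; correction factor C = 1 - 18/(13^3 - 13) = 0.991758. Corrected H = 4.351648 / 0.991758 = 4.387812.
Step 5: Under H0, H ~ chi^2(2); p-value = 0.111480.
Step 6: alpha = 0.05. fail to reject H0.

H = 4.3878, df = 2, p = 0.111480, fail to reject H0.


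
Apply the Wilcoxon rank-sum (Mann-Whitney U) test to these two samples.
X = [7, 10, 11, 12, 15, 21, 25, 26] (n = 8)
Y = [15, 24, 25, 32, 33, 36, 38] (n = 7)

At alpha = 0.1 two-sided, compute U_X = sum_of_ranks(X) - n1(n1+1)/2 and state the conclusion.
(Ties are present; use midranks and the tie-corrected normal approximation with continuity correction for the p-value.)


Step 1: Combine and sort all 15 observations; assign midranks.
sorted (value, group): (7,X), (10,X), (11,X), (12,X), (15,X), (15,Y), (21,X), (24,Y), (25,X), (25,Y), (26,X), (32,Y), (33,Y), (36,Y), (38,Y)
ranks: 7->1, 10->2, 11->3, 12->4, 15->5.5, 15->5.5, 21->7, 24->8, 25->9.5, 25->9.5, 26->11, 32->12, 33->13, 36->14, 38->15
Step 2: Rank sum for X: R1 = 1 + 2 + 3 + 4 + 5.5 + 7 + 9.5 + 11 = 43.
Step 3: U_X = R1 - n1(n1+1)/2 = 43 - 8*9/2 = 43 - 36 = 7.
       U_Y = n1*n2 - U_X = 56 - 7 = 49.
Step 4: Ties are present, so use the tie-corrected normal approximation (with continuity correction) for the p-value.
Step 5: p-value = 0.017470; compare to alpha = 0.1. reject H0.

U_X = 7, p = 0.017470, reject H0 at alpha = 0.1.


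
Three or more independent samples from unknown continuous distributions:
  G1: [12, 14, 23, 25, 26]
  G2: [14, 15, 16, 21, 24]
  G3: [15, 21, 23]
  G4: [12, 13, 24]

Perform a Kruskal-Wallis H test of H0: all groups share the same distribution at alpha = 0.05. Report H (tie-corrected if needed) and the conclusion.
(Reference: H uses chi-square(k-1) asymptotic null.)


Step 1: Combine all N = 16 observations and assign midranks.
sorted (value, group, rank): (12,G1,1.5), (12,G4,1.5), (13,G4,3), (14,G1,4.5), (14,G2,4.5), (15,G2,6.5), (15,G3,6.5), (16,G2,8), (21,G2,9.5), (21,G3,9.5), (23,G1,11.5), (23,G3,11.5), (24,G2,13.5), (24,G4,13.5), (25,G1,15), (26,G1,16)
Step 2: Sum ranks within each group.
R_1 = 48.5 (n_1 = 5)
R_2 = 42 (n_2 = 5)
R_3 = 27.5 (n_3 = 3)
R_4 = 18 (n_4 = 3)
Step 3: H = 12/(N(N+1)) * sum(R_i^2/n_i) - 3(N+1)
     = 12/(16*17) * (48.5^2/5 + 42^2/5 + 27.5^2/3 + 18^2/3) - 3*17
     = 0.044118 * 1183.33 - 51
     = 1.205882.
Step 4: Ties present; correction factor C = 1 - 36/(16^3 - 16) = 0.991176. Corrected H = 1.205882 / 0.991176 = 1.216617.
Step 5: Under H0, H ~ chi^2(3); p-value = 0.749022.
Step 6: alpha = 0.05. fail to reject H0.

H = 1.2166, df = 3, p = 0.749022, fail to reject H0.


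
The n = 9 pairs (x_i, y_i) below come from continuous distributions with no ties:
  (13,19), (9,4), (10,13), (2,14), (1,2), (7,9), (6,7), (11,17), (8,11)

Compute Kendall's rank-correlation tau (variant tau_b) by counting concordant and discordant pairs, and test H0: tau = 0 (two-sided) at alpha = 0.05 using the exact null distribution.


Step 1: Enumerate the 36 unordered pairs (i,j) with i<j and classify each by sign(x_j-x_i) * sign(y_j-y_i).
  (1,2):dx=-4,dy=-15->C; (1,3):dx=-3,dy=-6->C; (1,4):dx=-11,dy=-5->C; (1,5):dx=-12,dy=-17->C
  (1,6):dx=-6,dy=-10->C; (1,7):dx=-7,dy=-12->C; (1,8):dx=-2,dy=-2->C; (1,9):dx=-5,dy=-8->C
  (2,3):dx=+1,dy=+9->C; (2,4):dx=-7,dy=+10->D; (2,5):dx=-8,dy=-2->C; (2,6):dx=-2,dy=+5->D
  (2,7):dx=-3,dy=+3->D; (2,8):dx=+2,dy=+13->C; (2,9):dx=-1,dy=+7->D; (3,4):dx=-8,dy=+1->D
  (3,5):dx=-9,dy=-11->C; (3,6):dx=-3,dy=-4->C; (3,7):dx=-4,dy=-6->C; (3,8):dx=+1,dy=+4->C
  (3,9):dx=-2,dy=-2->C; (4,5):dx=-1,dy=-12->C; (4,6):dx=+5,dy=-5->D; (4,7):dx=+4,dy=-7->D
  (4,8):dx=+9,dy=+3->C; (4,9):dx=+6,dy=-3->D; (5,6):dx=+6,dy=+7->C; (5,7):dx=+5,dy=+5->C
  (5,8):dx=+10,dy=+15->C; (5,9):dx=+7,dy=+9->C; (6,7):dx=-1,dy=-2->C; (6,8):dx=+4,dy=+8->C
  (6,9):dx=+1,dy=+2->C; (7,8):dx=+5,dy=+10->C; (7,9):dx=+2,dy=+4->C; (8,9):dx=-3,dy=-6->C
Step 2: C = 28, D = 8, total pairs = 36.
Step 3: tau = (C - D)/(n(n-1)/2) = (28 - 8)/36 = 0.555556.
Step 4: Exact two-sided p-value (enumerate n! = 362880 permutations of y under H0): p = 0.044615.
Step 5: alpha = 0.05. reject H0.

tau_b = 0.5556 (C=28, D=8), p = 0.044615, reject H0.


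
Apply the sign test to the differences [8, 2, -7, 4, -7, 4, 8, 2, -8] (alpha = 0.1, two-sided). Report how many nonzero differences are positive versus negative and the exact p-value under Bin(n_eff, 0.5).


Step 1: Discard zero differences. Original n = 9; n_eff = number of nonzero differences = 9.
Nonzero differences (with sign): +8, +2, -7, +4, -7, +4, +8, +2, -8
Step 2: Count signs: positive = 6, negative = 3.
Step 3: Under H0: P(positive) = 0.5, so the number of positives S ~ Bin(9, 0.5).
Step 4: Two-sided exact p-value = sum of Bin(9,0.5) probabilities at or below the observed probability = 0.507812.
Step 5: alpha = 0.1. fail to reject H0.

n_eff = 9, pos = 6, neg = 3, p = 0.507812, fail to reject H0.


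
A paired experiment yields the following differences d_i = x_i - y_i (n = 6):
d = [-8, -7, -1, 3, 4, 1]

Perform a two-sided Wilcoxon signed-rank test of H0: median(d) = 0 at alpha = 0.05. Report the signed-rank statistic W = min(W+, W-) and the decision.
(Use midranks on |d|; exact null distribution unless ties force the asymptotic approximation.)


Step 1: Drop any zero differences (none here) and take |d_i|.
|d| = [8, 7, 1, 3, 4, 1]
Step 2: Midrank |d_i| (ties get averaged ranks).
ranks: |8|->6, |7|->5, |1|->1.5, |3|->3, |4|->4, |1|->1.5
Step 3: Attach original signs; sum ranks with positive sign and with negative sign.
W+ = 3 + 4 + 1.5 = 8.5
W- = 6 + 5 + 1.5 = 12.5
(Check: W+ + W- = 21 should equal n(n+1)/2 = 21.)
Step 4: Test statistic W = min(W+, W-) = 8.5.
Step 5: Ties in |d|, so use the tie-corrected normal approximation.
        E[W] = n(n+1)/4 = 6*7/4 = 10.5.
        Tie groups: |d|=1 (t=2); sum(t^3 - t) = 6.
        Var[W] = n(n+1)(2n+1)/24 - sum(t^3-t)/48 = 546/24 - 6/48 = 22.625.
        z = (W - E[W]) / sqrt(Var[W]) = (8.5 - 10.5) / 4.7566 = -0.4205.
        Two-sided p = 2*Phi(z) = 0.674142.
Step 6: alpha = 0.05. fail to reject H0.

W+ = 8.5, W- = 12.5, W = min = 8.5, p = 0.674142, fail to reject H0.


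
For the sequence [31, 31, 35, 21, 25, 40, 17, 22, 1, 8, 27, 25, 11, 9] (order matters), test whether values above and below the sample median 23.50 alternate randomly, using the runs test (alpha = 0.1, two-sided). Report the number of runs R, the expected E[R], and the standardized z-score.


Step 1: Compute median = 23.50; label A = above, B = below.
Labels in order: AAABAABBBBAABB  (n_A = 7, n_B = 7)
Step 2: Count runs R = 6.
Step 3: Under H0 (random ordering), E[R] = 2*n_A*n_B/(n_A+n_B) + 1 = 2*7*7/14 + 1 = 8.0000.
        Var[R] = 2*n_A*n_B*(2*n_A*n_B - n_A - n_B) / ((n_A+n_B)^2 * (n_A+n_B-1)) = 8232/2548 = 3.2308.
        SD[R] = 1.7974.
Step 4: Continuity-corrected z = (R + 0.5 - E[R]) / SD[R] = (6 + 0.5 - 8.0000) / 1.7974 = -0.8345.
Step 5: Two-sided p-value via normal approximation = 2*(1 - Phi(|z|)) = 0.403986.
Step 6: alpha = 0.1. fail to reject H0.

R = 6, z = -0.8345, p = 0.403986, fail to reject H0.


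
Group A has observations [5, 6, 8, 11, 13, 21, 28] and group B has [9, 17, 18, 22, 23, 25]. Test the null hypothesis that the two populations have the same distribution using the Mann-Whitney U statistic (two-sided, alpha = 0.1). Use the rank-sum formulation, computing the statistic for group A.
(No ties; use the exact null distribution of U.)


Step 1: Combine and sort all 13 observations; assign midranks.
sorted (value, group): (5,X), (6,X), (8,X), (9,Y), (11,X), (13,X), (17,Y), (18,Y), (21,X), (22,Y), (23,Y), (25,Y), (28,X)
ranks: 5->1, 6->2, 8->3, 9->4, 11->5, 13->6, 17->7, 18->8, 21->9, 22->10, 23->11, 25->12, 28->13
Step 2: Rank sum for X: R1 = 1 + 2 + 3 + 5 + 6 + 9 + 13 = 39.
Step 3: U_X = R1 - n1(n1+1)/2 = 39 - 7*8/2 = 39 - 28 = 11.
       U_Y = n1*n2 - U_X = 42 - 11 = 31.
Step 4: No ties, so the exact null distribution of U (based on enumerating the C(13,7) = 1716 equally likely rank assignments) gives the two-sided p-value.
Step 5: p-value = 0.180653; compare to alpha = 0.1. fail to reject H0.

U_X = 11, p = 0.180653, fail to reject H0 at alpha = 0.1.


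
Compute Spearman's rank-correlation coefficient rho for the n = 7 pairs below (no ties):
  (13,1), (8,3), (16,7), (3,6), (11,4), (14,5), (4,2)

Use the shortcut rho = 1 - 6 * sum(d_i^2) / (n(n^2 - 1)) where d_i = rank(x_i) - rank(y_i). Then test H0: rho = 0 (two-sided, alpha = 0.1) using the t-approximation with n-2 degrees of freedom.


Step 1: Rank x and y separately (midranks; no ties here).
rank(x): 13->5, 8->3, 16->7, 3->1, 11->4, 14->6, 4->2
rank(y): 1->1, 3->3, 7->7, 6->6, 4->4, 5->5, 2->2
Step 2: d_i = R_x(i) - R_y(i); compute d_i^2.
  (5-1)^2=16, (3-3)^2=0, (7-7)^2=0, (1-6)^2=25, (4-4)^2=0, (6-5)^2=1, (2-2)^2=0
sum(d^2) = 42.
Step 3: rho = 1 - 6*42 / (7*(7^2 - 1)) = 1 - 252/336 = 0.250000.
Step 4: Under H0, t = rho * sqrt((n-2)/(1-rho^2)) = 0.5774 ~ t(5).
Step 5: Two-sided p-value from the t-distribution with 5 df = 0.588724.
Step 6: alpha = 0.1. fail to reject H0.

rho = 0.2500, p = 0.588724, fail to reject H0 at alpha = 0.1.


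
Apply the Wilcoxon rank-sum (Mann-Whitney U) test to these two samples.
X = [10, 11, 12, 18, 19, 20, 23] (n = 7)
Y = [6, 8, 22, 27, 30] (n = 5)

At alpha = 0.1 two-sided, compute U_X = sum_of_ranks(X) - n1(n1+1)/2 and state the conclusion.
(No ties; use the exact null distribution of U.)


Step 1: Combine and sort all 12 observations; assign midranks.
sorted (value, group): (6,Y), (8,Y), (10,X), (11,X), (12,X), (18,X), (19,X), (20,X), (22,Y), (23,X), (27,Y), (30,Y)
ranks: 6->1, 8->2, 10->3, 11->4, 12->5, 18->6, 19->7, 20->8, 22->9, 23->10, 27->11, 30->12
Step 2: Rank sum for X: R1 = 3 + 4 + 5 + 6 + 7 + 8 + 10 = 43.
Step 3: U_X = R1 - n1(n1+1)/2 = 43 - 7*8/2 = 43 - 28 = 15.
       U_Y = n1*n2 - U_X = 35 - 15 = 20.
Step 4: No ties, so the exact null distribution of U (based on enumerating the C(12,7) = 792 equally likely rank assignments) gives the two-sided p-value.
Step 5: p-value = 0.755051; compare to alpha = 0.1. fail to reject H0.

U_X = 15, p = 0.755051, fail to reject H0 at alpha = 0.1.


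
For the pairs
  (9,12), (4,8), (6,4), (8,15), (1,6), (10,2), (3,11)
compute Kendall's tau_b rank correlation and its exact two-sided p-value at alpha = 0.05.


Step 1: Enumerate the 21 unordered pairs (i,j) with i<j and classify each by sign(x_j-x_i) * sign(y_j-y_i).
  (1,2):dx=-5,dy=-4->C; (1,3):dx=-3,dy=-8->C; (1,4):dx=-1,dy=+3->D; (1,5):dx=-8,dy=-6->C
  (1,6):dx=+1,dy=-10->D; (1,7):dx=-6,dy=-1->C; (2,3):dx=+2,dy=-4->D; (2,4):dx=+4,dy=+7->C
  (2,5):dx=-3,dy=-2->C; (2,6):dx=+6,dy=-6->D; (2,7):dx=-1,dy=+3->D; (3,4):dx=+2,dy=+11->C
  (3,5):dx=-5,dy=+2->D; (3,6):dx=+4,dy=-2->D; (3,7):dx=-3,dy=+7->D; (4,5):dx=-7,dy=-9->C
  (4,6):dx=+2,dy=-13->D; (4,7):dx=-5,dy=-4->C; (5,6):dx=+9,dy=-4->D; (5,7):dx=+2,dy=+5->C
  (6,7):dx=-7,dy=+9->D
Step 2: C = 10, D = 11, total pairs = 21.
Step 3: tau = (C - D)/(n(n-1)/2) = (10 - 11)/21 = -0.047619.
Step 4: Exact two-sided p-value (enumerate n! = 5040 permutations of y under H0): p = 1.000000.
Step 5: alpha = 0.05. fail to reject H0.

tau_b = -0.0476 (C=10, D=11), p = 1.000000, fail to reject H0.


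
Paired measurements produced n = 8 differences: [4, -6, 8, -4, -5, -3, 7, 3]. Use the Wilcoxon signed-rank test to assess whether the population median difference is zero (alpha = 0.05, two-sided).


Step 1: Drop any zero differences (none here) and take |d_i|.
|d| = [4, 6, 8, 4, 5, 3, 7, 3]
Step 2: Midrank |d_i| (ties get averaged ranks).
ranks: |4|->3.5, |6|->6, |8|->8, |4|->3.5, |5|->5, |3|->1.5, |7|->7, |3|->1.5
Step 3: Attach original signs; sum ranks with positive sign and with negative sign.
W+ = 3.5 + 8 + 7 + 1.5 = 20
W- = 6 + 3.5 + 5 + 1.5 = 16
(Check: W+ + W- = 36 should equal n(n+1)/2 = 36.)
Step 4: Test statistic W = min(W+, W-) = 16.
Step 5: Ties in |d|, so use the tie-corrected normal approximation.
        E[W] = n(n+1)/4 = 8*9/4 = 18.
        Tie groups: |d|=3 (t=2), |d|=4 (t=2); sum(t^3 - t) = 12.
        Var[W] = n(n+1)(2n+1)/24 - sum(t^3-t)/48 = 1224/24 - 12/48 = 50.75.
        z = (W - E[W]) / sqrt(Var[W]) = (16 - 18) / 7.1239 = -0.2807.
        Two-sided p = 2*Phi(z) = 0.778906.
Step 6: alpha = 0.05. fail to reject H0.

W+ = 20, W- = 16, W = min = 16, p = 0.778906, fail to reject H0.


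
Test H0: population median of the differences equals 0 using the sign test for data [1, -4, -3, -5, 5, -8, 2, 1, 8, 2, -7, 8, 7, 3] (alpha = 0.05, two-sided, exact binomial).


Step 1: Discard zero differences. Original n = 14; n_eff = number of nonzero differences = 14.
Nonzero differences (with sign): +1, -4, -3, -5, +5, -8, +2, +1, +8, +2, -7, +8, +7, +3
Step 2: Count signs: positive = 9, negative = 5.
Step 3: Under H0: P(positive) = 0.5, so the number of positives S ~ Bin(14, 0.5).
Step 4: Two-sided exact p-value = sum of Bin(14,0.5) probabilities at or below the observed probability = 0.423950.
Step 5: alpha = 0.05. fail to reject H0.

n_eff = 14, pos = 9, neg = 5, p = 0.423950, fail to reject H0.


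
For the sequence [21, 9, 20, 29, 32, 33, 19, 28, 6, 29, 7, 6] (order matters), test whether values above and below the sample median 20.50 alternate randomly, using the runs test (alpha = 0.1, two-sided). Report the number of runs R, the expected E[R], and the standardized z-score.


Step 1: Compute median = 20.50; label A = above, B = below.
Labels in order: ABBAAABABABB  (n_A = 6, n_B = 6)
Step 2: Count runs R = 8.
Step 3: Under H0 (random ordering), E[R] = 2*n_A*n_B/(n_A+n_B) + 1 = 2*6*6/12 + 1 = 7.0000.
        Var[R] = 2*n_A*n_B*(2*n_A*n_B - n_A - n_B) / ((n_A+n_B)^2 * (n_A+n_B-1)) = 4320/1584 = 2.7273.
        SD[R] = 1.6514.
Step 4: Continuity-corrected z = (R - 0.5 - E[R]) / SD[R] = (8 - 0.5 - 7.0000) / 1.6514 = 0.3028.
Step 5: Two-sided p-value via normal approximation = 2*(1 - Phi(|z|)) = 0.762069.
Step 6: alpha = 0.1. fail to reject H0.

R = 8, z = 0.3028, p = 0.762069, fail to reject H0.


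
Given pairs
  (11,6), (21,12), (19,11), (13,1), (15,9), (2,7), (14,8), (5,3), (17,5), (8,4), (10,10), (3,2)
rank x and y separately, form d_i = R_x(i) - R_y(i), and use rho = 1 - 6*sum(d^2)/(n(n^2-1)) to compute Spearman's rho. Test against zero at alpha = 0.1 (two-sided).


Step 1: Rank x and y separately (midranks; no ties here).
rank(x): 11->6, 21->12, 19->11, 13->7, 15->9, 2->1, 14->8, 5->3, 17->10, 8->4, 10->5, 3->2
rank(y): 6->6, 12->12, 11->11, 1->1, 9->9, 7->7, 8->8, 3->3, 5->5, 4->4, 10->10, 2->2
Step 2: d_i = R_x(i) - R_y(i); compute d_i^2.
  (6-6)^2=0, (12-12)^2=0, (11-11)^2=0, (7-1)^2=36, (9-9)^2=0, (1-7)^2=36, (8-8)^2=0, (3-3)^2=0, (10-5)^2=25, (4-4)^2=0, (5-10)^2=25, (2-2)^2=0
sum(d^2) = 122.
Step 3: rho = 1 - 6*122 / (12*(12^2 - 1)) = 1 - 732/1716 = 0.573427.
Step 4: Under H0, t = rho * sqrt((n-2)/(1-rho^2)) = 2.2134 ~ t(10).
Step 5: Two-sided p-value from the t-distribution with 10 df = 0.051266.
Step 6: alpha = 0.1. reject H0.

rho = 0.5734, p = 0.051266, reject H0 at alpha = 0.1.


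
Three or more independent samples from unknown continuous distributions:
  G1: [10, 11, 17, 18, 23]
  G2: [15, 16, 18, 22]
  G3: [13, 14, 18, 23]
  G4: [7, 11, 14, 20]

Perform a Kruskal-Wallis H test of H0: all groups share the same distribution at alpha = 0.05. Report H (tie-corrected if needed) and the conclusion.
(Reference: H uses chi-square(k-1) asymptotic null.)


Step 1: Combine all N = 17 observations and assign midranks.
sorted (value, group, rank): (7,G4,1), (10,G1,2), (11,G1,3.5), (11,G4,3.5), (13,G3,5), (14,G3,6.5), (14,G4,6.5), (15,G2,8), (16,G2,9), (17,G1,10), (18,G1,12), (18,G2,12), (18,G3,12), (20,G4,14), (22,G2,15), (23,G1,16.5), (23,G3,16.5)
Step 2: Sum ranks within each group.
R_1 = 44 (n_1 = 5)
R_2 = 44 (n_2 = 4)
R_3 = 40 (n_3 = 4)
R_4 = 25 (n_4 = 4)
Step 3: H = 12/(N(N+1)) * sum(R_i^2/n_i) - 3(N+1)
     = 12/(17*18) * (44^2/5 + 44^2/4 + 40^2/4 + 25^2/4) - 3*18
     = 0.039216 * 1427.45 - 54
     = 1.978431.
Step 4: Ties present; correction factor C = 1 - 42/(17^3 - 17) = 0.991422. Corrected H = 1.978431 / 0.991422 = 1.995550.
Step 5: Under H0, H ~ chi^2(3); p-value = 0.573331.
Step 6: alpha = 0.05. fail to reject H0.

H = 1.9956, df = 3, p = 0.573331, fail to reject H0.


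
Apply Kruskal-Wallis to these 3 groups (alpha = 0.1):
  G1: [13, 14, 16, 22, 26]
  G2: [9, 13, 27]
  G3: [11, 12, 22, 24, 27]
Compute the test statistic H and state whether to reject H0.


Step 1: Combine all N = 13 observations and assign midranks.
sorted (value, group, rank): (9,G2,1), (11,G3,2), (12,G3,3), (13,G1,4.5), (13,G2,4.5), (14,G1,6), (16,G1,7), (22,G1,8.5), (22,G3,8.5), (24,G3,10), (26,G1,11), (27,G2,12.5), (27,G3,12.5)
Step 2: Sum ranks within each group.
R_1 = 37 (n_1 = 5)
R_2 = 18 (n_2 = 3)
R_3 = 36 (n_3 = 5)
Step 3: H = 12/(N(N+1)) * sum(R_i^2/n_i) - 3(N+1)
     = 12/(13*14) * (37^2/5 + 18^2/3 + 36^2/5) - 3*14
     = 0.065934 * 641 - 42
     = 0.263736.
Step 4: Ties present; correction factor C = 1 - 18/(13^3 - 13) = 0.991758. Corrected H = 0.263736 / 0.991758 = 0.265928.
Step 5: Under H0, H ~ chi^2(2); p-value = 0.875497.
Step 6: alpha = 0.1. fail to reject H0.

H = 0.2659, df = 2, p = 0.875497, fail to reject H0.


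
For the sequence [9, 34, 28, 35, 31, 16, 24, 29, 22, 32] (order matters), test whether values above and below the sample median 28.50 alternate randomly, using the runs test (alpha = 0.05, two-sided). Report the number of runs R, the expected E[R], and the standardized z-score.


Step 1: Compute median = 28.50; label A = above, B = below.
Labels in order: BABAABBABA  (n_A = 5, n_B = 5)
Step 2: Count runs R = 8.
Step 3: Under H0 (random ordering), E[R] = 2*n_A*n_B/(n_A+n_B) + 1 = 2*5*5/10 + 1 = 6.0000.
        Var[R] = 2*n_A*n_B*(2*n_A*n_B - n_A - n_B) / ((n_A+n_B)^2 * (n_A+n_B-1)) = 2000/900 = 2.2222.
        SD[R] = 1.4907.
Step 4: Continuity-corrected z = (R - 0.5 - E[R]) / SD[R] = (8 - 0.5 - 6.0000) / 1.4907 = 1.0062.
Step 5: Two-sided p-value via normal approximation = 2*(1 - Phi(|z|)) = 0.314305.
Step 6: alpha = 0.05. fail to reject H0.

R = 8, z = 1.0062, p = 0.314305, fail to reject H0.


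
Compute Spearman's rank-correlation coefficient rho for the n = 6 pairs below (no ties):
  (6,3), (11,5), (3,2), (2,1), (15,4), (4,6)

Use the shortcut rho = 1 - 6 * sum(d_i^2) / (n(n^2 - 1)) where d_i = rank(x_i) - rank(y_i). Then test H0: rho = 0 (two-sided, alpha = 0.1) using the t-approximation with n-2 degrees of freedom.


Step 1: Rank x and y separately (midranks; no ties here).
rank(x): 6->4, 11->5, 3->2, 2->1, 15->6, 4->3
rank(y): 3->3, 5->5, 2->2, 1->1, 4->4, 6->6
Step 2: d_i = R_x(i) - R_y(i); compute d_i^2.
  (4-3)^2=1, (5-5)^2=0, (2-2)^2=0, (1-1)^2=0, (6-4)^2=4, (3-6)^2=9
sum(d^2) = 14.
Step 3: rho = 1 - 6*14 / (6*(6^2 - 1)) = 1 - 84/210 = 0.600000.
Step 4: Under H0, t = rho * sqrt((n-2)/(1-rho^2)) = 1.5000 ~ t(4).
Step 5: Two-sided p-value from the t-distribution with 4 df = 0.208000.
Step 6: alpha = 0.1. fail to reject H0.

rho = 0.6000, p = 0.208000, fail to reject H0 at alpha = 0.1.


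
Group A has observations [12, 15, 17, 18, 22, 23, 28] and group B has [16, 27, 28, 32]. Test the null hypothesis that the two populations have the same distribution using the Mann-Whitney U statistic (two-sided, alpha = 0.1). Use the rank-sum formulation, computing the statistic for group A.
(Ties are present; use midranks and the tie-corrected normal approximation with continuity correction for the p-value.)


Step 1: Combine and sort all 11 observations; assign midranks.
sorted (value, group): (12,X), (15,X), (16,Y), (17,X), (18,X), (22,X), (23,X), (27,Y), (28,X), (28,Y), (32,Y)
ranks: 12->1, 15->2, 16->3, 17->4, 18->5, 22->6, 23->7, 27->8, 28->9.5, 28->9.5, 32->11
Step 2: Rank sum for X: R1 = 1 + 2 + 4 + 5 + 6 + 7 + 9.5 = 34.5.
Step 3: U_X = R1 - n1(n1+1)/2 = 34.5 - 7*8/2 = 34.5 - 28 = 6.5.
       U_Y = n1*n2 - U_X = 28 - 6.5 = 21.5.
Step 4: Ties are present, so use the tie-corrected normal approximation (with continuity correction) for the p-value.
Step 5: p-value = 0.184875; compare to alpha = 0.1. fail to reject H0.

U_X = 6.5, p = 0.184875, fail to reject H0 at alpha = 0.1.


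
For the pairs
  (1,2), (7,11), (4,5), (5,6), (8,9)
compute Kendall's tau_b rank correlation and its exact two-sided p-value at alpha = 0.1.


Step 1: Enumerate the 10 unordered pairs (i,j) with i<j and classify each by sign(x_j-x_i) * sign(y_j-y_i).
  (1,2):dx=+6,dy=+9->C; (1,3):dx=+3,dy=+3->C; (1,4):dx=+4,dy=+4->C; (1,5):dx=+7,dy=+7->C
  (2,3):dx=-3,dy=-6->C; (2,4):dx=-2,dy=-5->C; (2,5):dx=+1,dy=-2->D; (3,4):dx=+1,dy=+1->C
  (3,5):dx=+4,dy=+4->C; (4,5):dx=+3,dy=+3->C
Step 2: C = 9, D = 1, total pairs = 10.
Step 3: tau = (C - D)/(n(n-1)/2) = (9 - 1)/10 = 0.800000.
Step 4: Exact two-sided p-value (enumerate n! = 120 permutations of y under H0): p = 0.083333.
Step 5: alpha = 0.1. reject H0.

tau_b = 0.8000 (C=9, D=1), p = 0.083333, reject H0.


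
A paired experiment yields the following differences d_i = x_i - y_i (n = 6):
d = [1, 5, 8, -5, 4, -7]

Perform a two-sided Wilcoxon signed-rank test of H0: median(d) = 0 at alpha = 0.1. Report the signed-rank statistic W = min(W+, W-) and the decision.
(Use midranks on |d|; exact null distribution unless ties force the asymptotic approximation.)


Step 1: Drop any zero differences (none here) and take |d_i|.
|d| = [1, 5, 8, 5, 4, 7]
Step 2: Midrank |d_i| (ties get averaged ranks).
ranks: |1|->1, |5|->3.5, |8|->6, |5|->3.5, |4|->2, |7|->5
Step 3: Attach original signs; sum ranks with positive sign and with negative sign.
W+ = 1 + 3.5 + 6 + 2 = 12.5
W- = 3.5 + 5 = 8.5
(Check: W+ + W- = 21 should equal n(n+1)/2 = 21.)
Step 4: Test statistic W = min(W+, W-) = 8.5.
Step 5: Ties in |d|, so use the tie-corrected normal approximation.
        E[W] = n(n+1)/4 = 6*7/4 = 10.5.
        Tie groups: |d|=5 (t=2); sum(t^3 - t) = 6.
        Var[W] = n(n+1)(2n+1)/24 - sum(t^3-t)/48 = 546/24 - 6/48 = 22.625.
        z = (W - E[W]) / sqrt(Var[W]) = (8.5 - 10.5) / 4.7566 = -0.4205.
        Two-sided p = 2*Phi(z) = 0.674142.
Step 6: alpha = 0.1. fail to reject H0.

W+ = 12.5, W- = 8.5, W = min = 8.5, p = 0.674142, fail to reject H0.


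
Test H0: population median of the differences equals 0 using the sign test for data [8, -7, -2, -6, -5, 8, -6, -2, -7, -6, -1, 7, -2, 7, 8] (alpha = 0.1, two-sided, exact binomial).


Step 1: Discard zero differences. Original n = 15; n_eff = number of nonzero differences = 15.
Nonzero differences (with sign): +8, -7, -2, -6, -5, +8, -6, -2, -7, -6, -1, +7, -2, +7, +8
Step 2: Count signs: positive = 5, negative = 10.
Step 3: Under H0: P(positive) = 0.5, so the number of positives S ~ Bin(15, 0.5).
Step 4: Two-sided exact p-value = sum of Bin(15,0.5) probabilities at or below the observed probability = 0.301758.
Step 5: alpha = 0.1. fail to reject H0.

n_eff = 15, pos = 5, neg = 10, p = 0.301758, fail to reject H0.


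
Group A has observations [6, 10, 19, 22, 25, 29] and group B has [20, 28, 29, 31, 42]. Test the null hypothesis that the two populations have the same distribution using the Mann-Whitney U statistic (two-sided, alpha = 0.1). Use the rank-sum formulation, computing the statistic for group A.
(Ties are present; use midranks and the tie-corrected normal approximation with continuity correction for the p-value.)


Step 1: Combine and sort all 11 observations; assign midranks.
sorted (value, group): (6,X), (10,X), (19,X), (20,Y), (22,X), (25,X), (28,Y), (29,X), (29,Y), (31,Y), (42,Y)
ranks: 6->1, 10->2, 19->3, 20->4, 22->5, 25->6, 28->7, 29->8.5, 29->8.5, 31->10, 42->11
Step 2: Rank sum for X: R1 = 1 + 2 + 3 + 5 + 6 + 8.5 = 25.5.
Step 3: U_X = R1 - n1(n1+1)/2 = 25.5 - 6*7/2 = 25.5 - 21 = 4.5.
       U_Y = n1*n2 - U_X = 30 - 4.5 = 25.5.
Step 4: Ties are present, so use the tie-corrected normal approximation (with continuity correction) for the p-value.
Step 5: p-value = 0.067264; compare to alpha = 0.1. reject H0.

U_X = 4.5, p = 0.067264, reject H0 at alpha = 0.1.


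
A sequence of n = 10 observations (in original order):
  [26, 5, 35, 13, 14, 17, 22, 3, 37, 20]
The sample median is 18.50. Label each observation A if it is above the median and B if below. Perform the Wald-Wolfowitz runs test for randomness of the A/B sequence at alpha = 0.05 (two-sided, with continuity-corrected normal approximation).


Step 1: Compute median = 18.50; label A = above, B = below.
Labels in order: ABABBBABAA  (n_A = 5, n_B = 5)
Step 2: Count runs R = 7.
Step 3: Under H0 (random ordering), E[R] = 2*n_A*n_B/(n_A+n_B) + 1 = 2*5*5/10 + 1 = 6.0000.
        Var[R] = 2*n_A*n_B*(2*n_A*n_B - n_A - n_B) / ((n_A+n_B)^2 * (n_A+n_B-1)) = 2000/900 = 2.2222.
        SD[R] = 1.4907.
Step 4: Continuity-corrected z = (R - 0.5 - E[R]) / SD[R] = (7 - 0.5 - 6.0000) / 1.4907 = 0.3354.
Step 5: Two-sided p-value via normal approximation = 2*(1 - Phi(|z|)) = 0.737316.
Step 6: alpha = 0.05. fail to reject H0.

R = 7, z = 0.3354, p = 0.737316, fail to reject H0.
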